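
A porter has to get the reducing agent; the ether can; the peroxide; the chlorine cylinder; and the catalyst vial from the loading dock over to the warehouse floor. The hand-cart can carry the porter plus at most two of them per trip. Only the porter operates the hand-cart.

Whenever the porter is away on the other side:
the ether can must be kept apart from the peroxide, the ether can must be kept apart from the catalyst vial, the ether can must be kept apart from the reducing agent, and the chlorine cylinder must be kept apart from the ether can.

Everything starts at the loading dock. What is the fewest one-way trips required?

Counting alone: the porter can take at most 2 across per trip to the warehouse floor, so moving all 5 needs at least 3 loaded trips out, with a return between consecutive ones — at least 5 crossings.
The safety rule pushes this higher. Following every safe sequence of crossings, the most of the 5 that can be at the warehouse floor as the hand-cart arrives there on crossing 5 is 4 — never all 5.
So no plan with fewer than 7 crossings exists, and this one achieves 7:
1. Porter goes to the warehouse floor with the ether can.  [the loading dock: the catalyst vial, the chlorine cylinder, the peroxide, the reducing agent | the warehouse floor: the ether can]
2. Porter goes back to the loading dock alone.  [the loading dock: the catalyst vial, the chlorine cylinder, the peroxide, the reducing agent | the warehouse floor: the ether can]
3. Porter goes to the warehouse floor with the peroxide and the reducing agent.  [the loading dock: the catalyst vial, the chlorine cylinder | the warehouse floor: the ether can, the peroxide, the reducing agent]
4. Porter goes back to the loading dock with the ether can.  [the loading dock: the catalyst vial, the chlorine cylinder, the ether can | the warehouse floor: the peroxide, the reducing agent]
5. Porter goes to the warehouse floor with the chlorine cylinder and the ether can.  [the loading dock: the catalyst vial | the warehouse floor: the chlorine cylinder, the ether can, the peroxide, the reducing agent]
6. Porter goes back to the loading dock with the ether can.  [the loading dock: the catalyst vial, the ether can | the warehouse floor: the chlorine cylinder, the peroxide, the reducing agent]
7. Porter goes to the warehouse floor with the catalyst vial and the ether can.  [the loading dock: — | the warehouse floor: the catalyst vial, the chlorine cylinder, the ether can, the peroxide, the reducing agent]

7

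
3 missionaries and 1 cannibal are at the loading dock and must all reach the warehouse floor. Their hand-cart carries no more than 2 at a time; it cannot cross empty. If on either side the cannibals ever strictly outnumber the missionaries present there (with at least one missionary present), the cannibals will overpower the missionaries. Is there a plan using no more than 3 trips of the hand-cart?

No

Counting alone: each trip to the warehouse floor takes at most 2 across and each return brings at least 1 back, so after t trips out (and t−1 returns) at most 2t − (t−1) of the 4 are across; that first reaches 4 at t = 3, so at least 5 crossings are needed.
Since 3 < 5, 3 crossings cannot be enough. (The shortest complete plan in fact takes 5:)
1. 1 missionary and 1 cannibal → the warehouse floor.  (the loading dock: 2M 0C; the warehouse floor: 1M 1C)
2. 1 cannibal ← the loading dock.  (the loading dock: 2M 1C; the warehouse floor: 1M 0C)
3. 1 missionary and 1 cannibal → the warehouse floor.  (the loading dock: 1M 0C; the warehouse floor: 2M 1C)
4. 1 cannibal ← the loading dock.  (the loading dock: 1M 1C; the warehouse floor: 2M 0C)
5. 1 missionary and 1 cannibal → the warehouse floor.  (the loading dock: 0M 0C; the warehouse floor: 3M 1C)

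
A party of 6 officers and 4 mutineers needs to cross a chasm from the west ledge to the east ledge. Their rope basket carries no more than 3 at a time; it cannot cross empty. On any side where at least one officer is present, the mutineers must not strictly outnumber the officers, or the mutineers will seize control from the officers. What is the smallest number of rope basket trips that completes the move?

Counting alone: each trip to the east ledge takes at most 3 across and each return brings at least 1 back, so after t trips out (and t−1 returns) at most 3t − (t−1) of the 10 are across; that first reaches 10 at t = 5, so at least 9 crossings are needed.
The plan below uses exactly 9 crossings, so it is optimal:
1. 2 mutineers → the east ledge.  (the west ledge: 6O 2M; the east ledge: 0O 2M)
2. 1 mutineer ← the west ledge.  (the west ledge: 6O 3M; the east ledge: 0O 1M)
3. 3 mutineers → the east ledge.  (the west ledge: 6O 0M; the east ledge: 0O 4M)
4. 1 mutineer ← the west ledge.  (the west ledge: 6O 1M; the east ledge: 0O 3M)
5. 3 officers → the east ledge.  (the west ledge: 3O 1M; the east ledge: 3O 3M)
6. 1 mutineer ← the west ledge.  (the west ledge: 3O 2M; the east ledge: 3O 2M)
7. 1 officer and 2 mutineers → the east ledge.  (the west ledge: 2O 0M; the east ledge: 4O 4M)
8. 1 mutineer ← the west ledge.  (the west ledge: 2O 1M; the east ledge: 4O 3M)
9. 2 officers and 1 mutineer → the east ledge.  (the west ledge: 0O 0M; the east ledge: 6O 4M)

9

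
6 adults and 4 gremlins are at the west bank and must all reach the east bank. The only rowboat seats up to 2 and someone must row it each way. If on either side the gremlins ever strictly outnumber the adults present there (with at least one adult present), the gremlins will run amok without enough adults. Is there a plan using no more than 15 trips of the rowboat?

Counting alone: each trip to the east bank takes at most 2 across and each return brings at least 1 back, so after t trips out (and t−1 returns) at most 2t − (t−1) of the 10 are across; that first reaches 10 at t = 9, so at least 17 crossings are needed.
Since 15 < 17, 15 crossings cannot be enough. (The shortest complete plan in fact takes 17:)
1. 2 gremlins → the east bank.  (the west bank: 6A 2G; the east bank: 0A 2G)
2. 1 gremlin ← the west bank.  (the west bank: 6A 3G; the east bank: 0A 1G)
3. 2 gremlins → the east bank.  (the west bank: 6A 1G; the east bank: 0A 3G)
4. 1 gremlin ← the west bank.  (the west bank: 6A 2G; the east bank: 0A 2G)
5. 2 adults → the east bank.  (the west bank: 4A 2G; the east bank: 2A 2G)
6. 1 gremlin ← the west bank.  (the west bank: 4A 3G; the east bank: 2A 1G)
7. 1 adult and 1 gremlin → the east bank.  (the west bank: 3A 2G; the east bank: 3A 2G)
8. 1 gremlin ← the west bank.  (the west bank: 3A 3G; the east bank: 3A 1G)
9. 2 gremlins → the east bank.  (the west bank: 3A 1G; the east bank: 3A 3G)
10. 1 gremlin ← the west bank.  (the west bank: 3A 2G; the east bank: 3A 2G)
11. 1 adult and 1 gremlin → the east bank.  (the west bank: 2A 1G; the east bank: 4A 3G)
12. 1 gremlin ← the west bank.  (the west bank: 2A 2G; the east bank: 4A 2G)
13. 2 gremlins → the east bank.  (the west bank: 2A 0G; the east bank: 4A 4G)
14. 1 gremlin ← the west bank.  (the west bank: 2A 1G; the east bank: 4A 3G)
15. 1 adult and 1 gremlin → the east bank.  (the west bank: 1A 0G; the east bank: 5A 4G)
16. 1 gremlin ← the west bank.  (the west bank: 1A 1G; the east bank: 5A 3G)
17. 1 adult and 1 gremlin → the east bank.  (the west bank: 0A 0G; the east bank: 6A 4G)

No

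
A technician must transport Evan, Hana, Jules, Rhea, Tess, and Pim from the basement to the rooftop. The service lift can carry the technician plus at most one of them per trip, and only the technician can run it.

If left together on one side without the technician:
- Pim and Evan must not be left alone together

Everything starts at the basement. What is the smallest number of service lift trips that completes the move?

Counting alone: the technician can take at most 1 across per trip to the rooftop, so moving all 6 needs at least 6 loaded trips out, with a return between consecutive ones — at least 11 crossings.
The plan below uses exactly 11 crossings, so it is optimal:
1. Technician goes to the rooftop with Evan.  [the basement: Hana, Jules, Pim, Rhea, Tess | the rooftop: Evan]
2. Technician goes back to the basement alone.  [the basement: Hana, Jules, Pim, Rhea, Tess | the rooftop: Evan]
3. Technician goes to the rooftop with Hana.  [the basement: Jules, Pim, Rhea, Tess | the rooftop: Evan, Hana]
4. Technician goes back to the basement alone.  [the basement: Jules, Pim, Rhea, Tess | the rooftop: Evan, Hana]
5. Technician goes to the rooftop with Jules.  [the basement: Pim, Rhea, Tess | the rooftop: Evan, Hana, Jules]
6. Technician goes back to the basement alone.  [the basement: Pim, Rhea, Tess | the rooftop: Evan, Hana, Jules]
7. Technician goes to the rooftop with Rhea.  [the basement: Pim, Tess | the rooftop: Evan, Hana, Jules, Rhea]
8. Technician goes back to the basement alone.  [the basement: Pim, Tess | the rooftop: Evan, Hana, Jules, Rhea]
9. Technician goes to the rooftop with Tess.  [the basement: Pim | the rooftop: Evan, Hana, Jules, Rhea, Tess]
10. Technician goes back to the basement alone.  [the basement: Pim | the rooftop: Evan, Hana, Jules, Rhea, Tess]
11. Technician goes to the rooftop with Pim.  [the basement: — | the rooftop: Evan, Hana, Jules, Pim, Rhea, Tess]

11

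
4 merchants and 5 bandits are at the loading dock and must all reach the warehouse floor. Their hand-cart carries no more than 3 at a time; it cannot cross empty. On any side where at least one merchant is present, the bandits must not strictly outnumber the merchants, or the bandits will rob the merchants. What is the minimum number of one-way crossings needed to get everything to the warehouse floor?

The bandits already outnumber the merchants at the loading dock before anyone moves, so the starting position itself is disallowed.

impossible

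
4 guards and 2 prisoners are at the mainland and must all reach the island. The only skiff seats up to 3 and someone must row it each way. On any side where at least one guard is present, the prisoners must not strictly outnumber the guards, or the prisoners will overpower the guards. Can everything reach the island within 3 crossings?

No

Counting alone: each trip to the island takes at most 3 across and each return brings at least 1 back, so after t trips out (and t−1 returns) at most 3t − (t−1) of the 6 are across; that first reaches 6 at t = 3, so at least 5 crossings are needed.
Since 3 < 5, 3 crossings cannot be enough. (The shortest complete plan in fact takes 5:)
1. 2 prisoners → the island.  (the mainland: 4G 0P; the island: 0G 2P)
2. 1 prisoner ← the mainland.  (the mainland: 4G 1P; the island: 0G 1P)
3. 2 guards and 1 prisoner → the island.  (the mainland: 2G 0P; the island: 2G 2P)
4. 1 prisoner ← the mainland.  (the mainland: 2G 1P; the island: 2G 1P)
5. 2 guards and 1 prisoner → the island.  (the mainland: 0G 0P; the island: 4G 2P)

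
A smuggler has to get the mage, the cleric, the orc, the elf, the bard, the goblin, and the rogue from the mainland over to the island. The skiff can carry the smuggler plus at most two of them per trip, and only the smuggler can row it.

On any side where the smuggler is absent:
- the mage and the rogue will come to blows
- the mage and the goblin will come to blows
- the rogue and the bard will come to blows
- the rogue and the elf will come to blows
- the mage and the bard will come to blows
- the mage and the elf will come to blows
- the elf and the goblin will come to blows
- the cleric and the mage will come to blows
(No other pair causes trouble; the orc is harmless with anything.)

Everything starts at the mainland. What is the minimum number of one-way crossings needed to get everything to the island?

Whatever the first load, the items left behind include a forbidden pair without the smuggler. No opening move is safe, so no plan exists.

impossible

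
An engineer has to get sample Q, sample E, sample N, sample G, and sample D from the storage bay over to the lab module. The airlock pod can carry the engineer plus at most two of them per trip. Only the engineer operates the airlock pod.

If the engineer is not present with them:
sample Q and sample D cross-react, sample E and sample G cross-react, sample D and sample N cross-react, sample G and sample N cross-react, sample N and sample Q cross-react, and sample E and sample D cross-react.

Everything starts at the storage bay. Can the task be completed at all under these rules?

Whatever the first load, the items left behind include a forbidden pair without the engineer. No opening move is safe, so no plan exists.

No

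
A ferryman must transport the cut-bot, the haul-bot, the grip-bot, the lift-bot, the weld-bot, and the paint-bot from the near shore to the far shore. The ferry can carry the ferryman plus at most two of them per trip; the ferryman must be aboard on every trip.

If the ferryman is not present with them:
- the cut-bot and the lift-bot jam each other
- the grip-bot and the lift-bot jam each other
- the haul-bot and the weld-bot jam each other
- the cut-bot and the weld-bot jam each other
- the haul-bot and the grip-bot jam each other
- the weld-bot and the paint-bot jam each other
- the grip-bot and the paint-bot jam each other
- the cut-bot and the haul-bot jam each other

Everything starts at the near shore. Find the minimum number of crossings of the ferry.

impossible

Whatever the first load, the items left behind include a forbidden pair without the ferryman. No opening move is safe, so no plan exists.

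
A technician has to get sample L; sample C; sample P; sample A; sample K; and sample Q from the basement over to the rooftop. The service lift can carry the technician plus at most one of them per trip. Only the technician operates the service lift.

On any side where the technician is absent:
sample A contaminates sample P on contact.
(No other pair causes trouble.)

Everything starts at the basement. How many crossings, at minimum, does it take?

11

Counting alone: the technician can take at most 1 across per trip to the rooftop, so moving all 6 needs at least 6 loaded trips out, with a return between consecutive ones — at least 11 crossings.
The plan below uses exactly 11 crossings, so it is optimal:
1. Technician goes to the rooftop with sample P.  [the basement: sample A, sample C, sample K, sample L, sample Q | the rooftop: sample P]
2. Technician goes back to the basement alone.  [the basement: sample A, sample C, sample K, sample L, sample Q | the rooftop: sample P]
3. Technician goes to the rooftop with sample L.  [the basement: sample A, sample C, sample K, sample Q | the rooftop: sample L, sample P]
4. Technician goes back to the basement alone.  [the basement: sample A, sample C, sample K, sample Q | the rooftop: sample L, sample P]
5. Technician goes to the rooftop with sample C.  [the basement: sample A, sample K, sample Q | the rooftop: sample C, sample L, sample P]
6. Technician goes back to the basement alone.  [the basement: sample A, sample K, sample Q | the rooftop: sample C, sample L, sample P]
7. Technician goes to the rooftop with sample K.  [the basement: sample A, sample Q | the rooftop: sample C, sample K, sample L, sample P]
8. Technician goes back to the basement alone.  [the basement: sample A, sample Q | the rooftop: sample C, sample K, sample L, sample P]
9. Technician goes to the rooftop with sample Q.  [the basement: sample A | the rooftop: sample C, sample K, sample L, sample P, sample Q]
10. Technician goes back to the basement alone.  [the basement: sample A | the rooftop: sample C, sample K, sample L, sample P, sample Q]
11. Technician goes to the rooftop with sample A.  [the basement: — | the rooftop: sample A, sample C, sample K, sample L, sample P, sample Q]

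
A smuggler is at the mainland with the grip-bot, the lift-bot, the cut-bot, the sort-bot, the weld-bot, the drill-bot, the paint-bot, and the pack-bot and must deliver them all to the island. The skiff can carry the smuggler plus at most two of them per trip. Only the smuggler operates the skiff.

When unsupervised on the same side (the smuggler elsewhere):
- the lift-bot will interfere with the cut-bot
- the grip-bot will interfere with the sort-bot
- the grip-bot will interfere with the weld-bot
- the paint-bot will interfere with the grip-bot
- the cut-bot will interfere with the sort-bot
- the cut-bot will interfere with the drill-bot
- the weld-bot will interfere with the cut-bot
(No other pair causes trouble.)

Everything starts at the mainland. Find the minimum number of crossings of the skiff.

Counting alone: the smuggler can take at most 2 across per trip to the island, so moving all 8 needs at least 4 loaded trips out, with a return between consecutive ones — at least 7 crossings.
The safety rule pushes this higher. Following every safe sequence of crossings, the most of the 8 that can be at the island as the skiff arrives there on crossing 7 is 6 — never all 8.
So no plan with fewer than 9 crossings exists, and this one achieves 9:
1. Smuggler goes to the island with the cut-bot and the grip-bot.
2. Smuggler goes back to the mainland alone.
3. Smuggler goes to the island with the drill-bot and the lift-bot.
4. Smuggler goes back to the mainland with the cut-bot.
5. Smuggler goes to the island with the sort-bot and the weld-bot.
6. Smuggler goes back to the mainland with the grip-bot.
7. Smuggler goes to the island with the pack-bot and the paint-bot.
8. Smuggler goes back to the mainland alone.
9. Smuggler goes to the island with the cut-bot and the grip-bot.

9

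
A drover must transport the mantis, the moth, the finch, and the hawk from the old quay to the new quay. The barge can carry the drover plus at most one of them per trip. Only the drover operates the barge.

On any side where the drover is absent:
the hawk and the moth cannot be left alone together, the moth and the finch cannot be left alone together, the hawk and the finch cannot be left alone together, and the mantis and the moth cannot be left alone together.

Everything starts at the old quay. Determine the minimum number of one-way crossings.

Whatever the first load, the items left behind include a forbidden pair without the drover. No opening move is safe, so no plan exists.

impossible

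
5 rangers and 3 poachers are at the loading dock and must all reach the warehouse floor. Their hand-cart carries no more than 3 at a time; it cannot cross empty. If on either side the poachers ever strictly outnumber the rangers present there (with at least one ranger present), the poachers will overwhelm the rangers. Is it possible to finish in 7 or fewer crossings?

Yes — this plan uses 7 crossings (≤ 7):
1. 2 poachers → the warehouse floor.  (the loading dock: 5R 1P; the warehouse floor: 0R 2P)
2. 1 poacher ← the loading dock.  (the loading dock: 5R 2P; the warehouse floor: 0R 1P)
3. 2 rangers and 1 poacher → the warehouse floor.  (the loading dock: 3R 1P; the warehouse floor: 2R 2P)
4. 1 poacher ← the loading dock.  (the loading dock: 3R 2P; the warehouse floor: 2R 1P)
5. 1 ranger and 2 poachers → the warehouse floor.  (the loading dock: 2R 0P; the warehouse floor: 3R 3P)
6. 1 poacher ← the loading dock.  (the loading dock: 2R 1P; the warehouse floor: 3R 2P)
7. 2 rangers and 1 poacher → the warehouse floor.  (the loading dock: 0R 0P; the warehouse floor: 5R 3P)

Yes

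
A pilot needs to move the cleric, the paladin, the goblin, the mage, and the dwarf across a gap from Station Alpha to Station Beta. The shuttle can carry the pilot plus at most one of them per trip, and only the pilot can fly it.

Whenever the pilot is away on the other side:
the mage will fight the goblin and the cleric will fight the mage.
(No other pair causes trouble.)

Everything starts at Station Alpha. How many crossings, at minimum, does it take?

11

Counting alone: the pilot can take at most 1 across per trip to Station Beta, so moving all 5 needs at least 5 loaded trips out, with a return between consecutive ones — at least 9 crossings.
The safety rule pushes this higher. Following every safe sequence of crossings, the most of the 5 that can be at Station Beta as the shuttle arrives there on crossing 9 is 4 — never all 5.
So no plan with fewer than 11 crossings exists, and this one achieves 11:
1. Pilot goes to Station Beta with the mage.  [Station Alpha: the cleric, the dwarf, the goblin, the paladin | Station Beta: the mage]
2. Pilot goes back to Station Alpha alone.  [Station Alpha: the cleric, the dwarf, the goblin, the paladin | Station Beta: the mage]
3. Pilot goes to Station Beta with the cleric.  [Station Alpha: the dwarf, the goblin, the paladin | Station Beta: the cleric, the mage]
4. Pilot goes back to Station Alpha with the mage.  [Station Alpha: the dwarf, the goblin, the mage, the paladin | Station Beta: the cleric]
5. Pilot goes to Station Beta with the goblin.  [Station Alpha: the dwarf, the mage, the paladin | Station Beta: the cleric, the goblin]
6. Pilot goes back to Station Alpha alone.  [Station Alpha: the dwarf, the mage, the paladin | Station Beta: the cleric, the goblin]
7. Pilot goes to Station Beta with the paladin.  [Station Alpha: the dwarf, the mage | Station Beta: the cleric, the goblin, the paladin]
8. Pilot goes back to Station Alpha alone.  [Station Alpha: the dwarf, the mage | Station Beta: the cleric, the goblin, the paladin]
9. Pilot goes to Station Beta with the dwarf.  [Station Alpha: the mage | Station Beta: the cleric, the dwarf, the goblin, the paladin]
10. Pilot goes back to Station Alpha alone.  [Station Alpha: the mage | Station Beta: the cleric, the dwarf, the goblin, the paladin]
11. Pilot goes to Station Beta with the mage.  [Station Alpha: — | Station Beta: the cleric, the dwarf, the goblin, the mage, the paladin]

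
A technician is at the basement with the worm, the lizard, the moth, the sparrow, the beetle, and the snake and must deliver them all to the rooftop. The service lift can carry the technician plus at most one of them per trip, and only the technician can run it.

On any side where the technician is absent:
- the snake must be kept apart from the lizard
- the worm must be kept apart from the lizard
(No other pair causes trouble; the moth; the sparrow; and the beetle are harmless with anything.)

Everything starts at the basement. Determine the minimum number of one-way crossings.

13

Counting alone: the technician can take at most 1 across per trip to the rooftop, so moving all 6 needs at least 6 loaded trips out, with a return between consecutive ones — at least 11 crossings.
The safety rule pushes this higher. Following every safe sequence of crossings, the most of the 6 that can be at the rooftop as the service lift arrives there on crossing 11 is 5 — never all 6.
So no plan with fewer than 13 crossings exists, and this one achieves 13:
1. Technician goes to the rooftop with the lizard.  [the basement: the beetle, the moth, the snake, the sparrow, the worm | the rooftop: the lizard]
2. Technician goes back to the basement alone.  [the basement: the beetle, the moth, the snake, the sparrow, the worm | the rooftop: the lizard]
3. Technician goes to the rooftop with the worm.  [the basement: the beetle, the moth, the snake, the sparrow | the rooftop: the lizard, the worm]
4. Technician goes back to the basement with the lizard.  [the basement: the beetle, the lizard, the moth, the snake, the sparrow | the rooftop: the worm]
5. Technician goes to the rooftop with the snake.  [the basement: the beetle, the lizard, the moth, the sparrow | the rooftop: the snake, the worm]
6. Technician goes back to the basement alone.  [the basement: the beetle, the lizard, the moth, the sparrow | the rooftop: the snake, the worm]
7. Technician goes to the rooftop with the moth.  [the basement: the beetle, the lizard, the sparrow | the rooftop: the moth, the snake, the worm]
8. Technician goes back to the basement alone.  [the basement: the beetle, the lizard, the sparrow | the rooftop: the moth, the snake, the worm]
9. Technician goes to the rooftop with the sparrow.  [the basement: the beetle, the lizard | the rooftop: the moth, the snake, the sparrow, the worm]
10. Technician goes back to the basement alone.  [the basement: the beetle, the lizard | the rooftop: the moth, the snake, the sparrow, the worm]
11. Technician goes to the rooftop with the beetle.  [the basement: the lizard | the rooftop: the beetle, the moth, the snake, the sparrow, the worm]
12. Technician goes back to the basement alone.  [the basement: the lizard | the rooftop: the beetle, the moth, the snake, the sparrow, the worm]
13. Technician goes to the rooftop with the lizard.  [the basement: — | the rooftop: the beetle, the lizard, the moth, the snake, the sparrow, the worm]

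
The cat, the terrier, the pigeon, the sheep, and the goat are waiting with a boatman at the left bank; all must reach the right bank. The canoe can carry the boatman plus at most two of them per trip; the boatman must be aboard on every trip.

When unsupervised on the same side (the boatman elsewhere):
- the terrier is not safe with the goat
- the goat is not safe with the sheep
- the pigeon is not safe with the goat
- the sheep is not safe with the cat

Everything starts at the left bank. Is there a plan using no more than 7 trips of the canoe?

Yes

Yes — this plan uses 5 crossings (≤ 7):
1. Boatman goes to the right bank with the cat and the goat.  [the left bank: the pigeon, the sheep, the terrier | the right bank: the cat, the goat]
2. Boatman goes back to the left bank alone.  [the left bank: the pigeon, the sheep, the terrier | the right bank: the cat, the goat]
3. Boatman goes to the right bank with the pigeon and the terrier.  [the left bank: the sheep | the right bank: the cat, the goat, the pigeon, the terrier]
4. Boatman goes back to the left bank with the goat.  [the left bank: the goat, the sheep | the right bank: the cat, the pigeon, the terrier]
5. Boatman goes to the right bank with the goat and the sheep.  [the left bank: — | the right bank: the cat, the goat, the pigeon, the sheep, the terrier]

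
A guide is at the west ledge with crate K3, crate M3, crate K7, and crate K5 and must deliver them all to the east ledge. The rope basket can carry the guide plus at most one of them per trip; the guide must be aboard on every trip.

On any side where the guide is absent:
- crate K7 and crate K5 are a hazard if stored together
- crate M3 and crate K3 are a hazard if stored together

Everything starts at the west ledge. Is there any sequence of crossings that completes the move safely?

Whatever the first load, the items left behind include a forbidden pair without the guide. No opening move is safe, so no plan exists.

No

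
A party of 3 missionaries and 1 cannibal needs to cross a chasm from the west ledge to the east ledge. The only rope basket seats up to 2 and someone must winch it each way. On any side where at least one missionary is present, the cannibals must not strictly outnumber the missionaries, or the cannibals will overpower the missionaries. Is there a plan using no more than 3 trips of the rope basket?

Counting alone: each trip to the east ledge takes at most 2 across and each return brings at least 1 back, so after t trips out (and t−1 returns) at most 2t − (t−1) of the 4 are across; that first reaches 4 at t = 3, so at least 5 crossings are needed.
Since 3 < 5, 3 crossings cannot be enough. (The shortest complete plan in fact takes 5:)
1. 1 missionary and 1 cannibal → the east ledge.  (the west ledge: 2M 0C; the east ledge: 1M 1C)
2. 1 cannibal ← the west ledge.  (the west ledge: 2M 1C; the east ledge: 1M 0C)
3. 1 missionary and 1 cannibal → the east ledge.  (the west ledge: 1M 0C; the east ledge: 2M 1C)
4. 1 cannibal ← the west ledge.  (the west ledge: 1M 1C; the east ledge: 2M 0C)
5. 1 missionary and 1 cannibal → the east ledge.  (the west ledge: 0M 0C; the east ledge: 3M 1C)

No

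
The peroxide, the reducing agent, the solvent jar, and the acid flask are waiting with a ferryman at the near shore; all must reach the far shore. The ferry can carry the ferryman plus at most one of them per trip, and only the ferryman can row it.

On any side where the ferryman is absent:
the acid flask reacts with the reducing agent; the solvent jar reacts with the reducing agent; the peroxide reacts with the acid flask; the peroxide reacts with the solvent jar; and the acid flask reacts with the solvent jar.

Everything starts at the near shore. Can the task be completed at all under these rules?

No

Whatever the first load, the items left behind include a forbidden pair without the ferryman. No opening move is safe, so no plan exists.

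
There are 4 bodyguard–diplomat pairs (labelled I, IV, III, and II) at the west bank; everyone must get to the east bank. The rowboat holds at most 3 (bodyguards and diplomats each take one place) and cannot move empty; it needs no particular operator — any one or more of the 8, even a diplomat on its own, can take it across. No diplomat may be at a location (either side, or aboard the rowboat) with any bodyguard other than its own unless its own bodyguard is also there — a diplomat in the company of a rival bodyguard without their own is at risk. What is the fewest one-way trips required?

9

Counting alone: each trip to the east bank takes at most 3 across and each return brings at least 1 back, so after t trips out (and t−1 returns) at most 3t − (t−1) of the 8 are across; that first reaches 8 at t = 4, so at least 7 crossings are needed.
The safety rule pushes this higher. Following every safe sequence of crossings, the most of the 8 that can be at the east bank as the rowboat arrives there on crossing 7 is 7 — never all 8.
So no plan with fewer than 9 crossings exists, and this one achieves 9:
1. bodyguard I and diplomat I cross → the east bank.
2. bodyguard I crosses ← the west bank.
3. bodyguard I, bodyguard IV, and diplomat IV cross → the east bank.
4. bodyguard I and diplomat I cross ← the west bank.
5. bodyguard I, bodyguard II, and bodyguard III cross → the east bank.
6. diplomat IV crosses ← the west bank.
7. diplomat I and diplomat IV cross → the east bank.
8. diplomat I crosses ← the west bank.
9. diplomat I, diplomat II, and diplomat III cross → the east bank.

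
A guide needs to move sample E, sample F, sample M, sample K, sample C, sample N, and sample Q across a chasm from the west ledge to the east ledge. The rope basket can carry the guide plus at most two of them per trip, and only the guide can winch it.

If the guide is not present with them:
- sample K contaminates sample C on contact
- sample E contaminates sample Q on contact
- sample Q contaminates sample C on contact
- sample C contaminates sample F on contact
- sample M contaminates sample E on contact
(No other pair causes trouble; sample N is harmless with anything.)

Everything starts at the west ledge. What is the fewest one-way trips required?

Counting alone: the guide can take at most 2 across per trip to the east ledge, so moving all 7 needs at least 4 loaded trips out, with a return between consecutive ones — at least 7 crossings.
The safety rule pushes this higher. Following every safe sequence of crossings, the most of the 7 that can be at the east ledge as the rope basket arrives there on crossing 7 is 6 — never all 7.
So no plan with fewer than 9 crossings exists, and this one achieves 9:
1. Guide goes to the east ledge with sample C and sample E.  [the west ledge: sample F, sample K, sample M, sample N, sample Q | the east ledge: sample C, sample E]
2. Guide goes back to the west ledge alone.  [the west ledge: sample F, sample K, sample M, sample N, sample Q | the east ledge: sample C, sample E]
3. Guide goes to the east ledge with sample F.  [the west ledge: sample K, sample M, sample N, sample Q | the east ledge: sample C, sample E, sample F]
4. Guide goes back to the west ledge with sample C.  [the west ledge: sample C, sample K, sample M, sample N, sample Q | the east ledge: sample E, sample F]
5. Guide goes to the east ledge with sample K and sample Q.  [the west ledge: sample C, sample M, sample N | the east ledge: sample E, sample F, sample K, sample Q]
6. Guide goes back to the west ledge with sample E.  [the west ledge: sample C, sample E, sample M, sample N | the east ledge: sample F, sample K, sample Q]
7. Guide goes to the east ledge with sample M and sample N.  [the west ledge: sample C, sample E | the east ledge: sample F, sample K, sample M, sample N, sample Q]
8. Guide goes back to the west ledge alone.  [the west ledge: sample C, sample E | the east ledge: sample F, sample K, sample M, sample N, sample Q]
9. Guide goes to the east ledge with sample C and sample E.  [the west ledge: — | the east ledge: sample C, sample E, sample F, sample K, sample M, sample N, sample Q]

9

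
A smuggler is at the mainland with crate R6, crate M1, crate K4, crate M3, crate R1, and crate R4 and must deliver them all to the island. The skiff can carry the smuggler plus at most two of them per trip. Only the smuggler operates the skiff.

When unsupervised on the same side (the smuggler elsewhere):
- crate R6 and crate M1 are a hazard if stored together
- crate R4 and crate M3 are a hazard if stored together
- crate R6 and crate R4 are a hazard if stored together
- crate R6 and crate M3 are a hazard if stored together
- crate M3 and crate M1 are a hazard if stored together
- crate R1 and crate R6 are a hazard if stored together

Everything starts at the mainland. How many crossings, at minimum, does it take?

Counting alone: the smuggler can take at most 2 across per trip to the island, so moving all 6 needs at least 3 loaded trips out, with a return between consecutive ones — at least 5 crossings.
The safety rule pushes this higher. Following every safe sequence of crossings, the most of the 6 that can be at the island as the skiff arrives there on crossings 5, 7 is 4, 5 respectively — never all 6.
So no plan with fewer than 9 crossings exists, and this one achieves 9:
1. Smuggler goes to the island with crate M3 and crate R6.  [the mainland: crate K4, crate M1, crate R1, crate R4 | the island: crate M3, crate R6]
2. Smuggler goes back to the mainland with crate R6.  [the mainland: crate K4, crate M1, crate R1, crate R4, crate R6 | the island: crate M3]
3. Smuggler goes to the island with crate K4 and crate R6.  [the mainland: crate M1, crate R1, crate R4 | the island: crate K4, crate M3, crate R6]
4. Smuggler goes back to the mainland with crate R6.  [the mainland: crate M1, crate R1, crate R4, crate R6 | the island: crate K4, crate M3]
5. Smuggler goes to the island with crate R1 and crate R6.  [the mainland: crate M1, crate R4 | the island: crate K4, crate M3, crate R1, crate R6]
6. Smuggler goes back to the mainland with crate R6.  [the mainland: crate M1, crate R4, crate R6 | the island: crate K4, crate M3, crate R1]
7. Smuggler goes to the island with crate M1 and crate R4.  [the mainland: crate R6 | the island: crate K4, crate M1, crate M3, crate R1, crate R4]
8. Smuggler goes back to the mainland with crate M3.  [the mainland: crate M3, crate R6 | the island: crate K4, crate M1, crate R1, crate R4]
9. Smuggler goes to the island with crate M3 and crate R6.  [the mainland: — | the island: crate K4, crate M1, crate M3, crate R1, crate R4, crate R6]

9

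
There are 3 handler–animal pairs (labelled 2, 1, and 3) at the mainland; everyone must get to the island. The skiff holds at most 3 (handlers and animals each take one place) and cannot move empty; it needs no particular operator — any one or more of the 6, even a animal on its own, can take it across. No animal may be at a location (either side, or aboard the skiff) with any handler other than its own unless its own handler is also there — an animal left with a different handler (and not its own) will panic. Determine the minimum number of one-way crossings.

Counting alone: each trip to the island takes at most 3 across and each return brings at least 1 back, so after t trips out (and t−1 returns) at most 3t − (t−1) of the 6 are across; that first reaches 6 at t = 3, so at least 5 crossings are needed.
The plan below uses exactly 5 crossings, so it is optimal:
1. animal 2 and handler 2 cross → the island.
2. handler 2 crosses ← the mainland.
3. handler 1, handler 2, and handler 3 cross → the island.
4. animal 2 crosses ← the mainland.
5. animal 1, animal 2, and animal 3 cross → the island.

5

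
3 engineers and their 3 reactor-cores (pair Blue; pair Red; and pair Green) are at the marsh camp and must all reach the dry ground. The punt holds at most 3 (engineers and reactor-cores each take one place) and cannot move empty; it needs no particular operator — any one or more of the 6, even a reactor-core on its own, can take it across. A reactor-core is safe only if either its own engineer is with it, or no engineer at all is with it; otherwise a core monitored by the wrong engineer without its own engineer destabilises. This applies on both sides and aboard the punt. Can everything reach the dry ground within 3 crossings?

Counting alone: each trip to the dry ground takes at most 3 across and each return brings at least 1 back, so after t trips out (and t−1 returns) at most 3t − (t−1) of the 6 are across; that first reaches 6 at t = 3, so at least 5 crossings are needed.
Since 3 < 5, 3 crossings cannot be enough. (The shortest complete plan in fact takes 5:)
1. engineer Blue and reactor-core Blue cross → the dry ground.
2. engineer Blue crosses ← the marsh camp.
3. engineer Blue, engineer Green, and engineer Red cross → the dry ground.
4. reactor-core Blue crosses ← the marsh camp.
5. reactor-core Blue, reactor-core Green, and reactor-core Red cross → the dry ground.

No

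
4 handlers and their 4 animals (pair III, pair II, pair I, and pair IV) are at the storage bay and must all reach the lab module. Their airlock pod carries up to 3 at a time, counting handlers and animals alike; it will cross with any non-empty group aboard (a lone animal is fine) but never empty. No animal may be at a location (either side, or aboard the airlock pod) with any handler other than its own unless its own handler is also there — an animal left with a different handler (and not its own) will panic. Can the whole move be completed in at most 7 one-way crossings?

No

Counting alone: each trip to the lab module takes at most 3 across and each return brings at least 1 back, so after t trips out (and t−1 returns) at most 3t − (t−1) of the 8 are across; that first reaches 8 at t = 4, so at least 7 crossings are needed.
The safety rule pushes this higher. Following every safe sequence of crossings, the most of the 8 that can be at the lab module as the airlock pod arrives there on crossing 7 is 7 — never all 8.
So the move cannot be finished within 7 crossings. (The shortest complete plan takes 9:)
1. animal III and handler III cross → the lab module.
2. handler III crosses ← the storage bay.
3. animal II, handler II, and handler III cross → the lab module.
4. animal III and handler III cross ← the storage bay.
5. handler I, handler III, and handler IV cross → the lab module.
6. animal II crosses ← the storage bay.
7. animal II and animal III cross → the lab module.
8. animal III crosses ← the storage bay.
9. animal I, animal III, and animal IV cross → the lab module.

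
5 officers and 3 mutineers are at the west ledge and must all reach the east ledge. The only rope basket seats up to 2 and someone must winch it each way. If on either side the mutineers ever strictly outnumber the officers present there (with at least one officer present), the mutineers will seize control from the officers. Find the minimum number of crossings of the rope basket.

Counting alone: each trip to the east ledge takes at most 2 across and each return brings at least 1 back, so after t trips out (and t−1 returns) at most 2t − (t−1) of the 8 are across; that first reaches 8 at t = 7, so at least 13 crossings are needed.
The plan below uses exactly 13 crossings, so it is optimal:
1. 2 mutineers → the east ledge.  (the west ledge: 5O 1M; the east ledge: 0O 2M)
2. 1 mutineer ← the west ledge.  (the west ledge: 5O 2M; the east ledge: 0O 1M)
3. 2 mutineers → the east ledge.  (the west ledge: 5O 0M; the east ledge: 0O 3M)
4. 1 mutineer ← the west ledge.  (the west ledge: 5O 1M; the east ledge: 0O 2M)
5. 2 officers → the east ledge.  (the west ledge: 3O 1M; the east ledge: 2O 2M)
6. 1 mutineer ← the west ledge.  (the west ledge: 3O 2M; the east ledge: 2O 1M)
7. 1 officer and 1 mutineer → the east ledge.  (the west ledge: 2O 1M; the east ledge: 3O 2M)
8. 1 mutineer ← the west ledge.  (the west ledge: 2O 2M; the east ledge: 3O 1M)
9. 2 mutineers → the east ledge.  (the west ledge: 2O 0M; the east ledge: 3O 3M)
10. 1 mutineer ← the west ledge.  (the west ledge: 2O 1M; the east ledge: 3O 2M)
11. 1 officer and 1 mutineer → the east ledge.  (the west ledge: 1O 0M; the east ledge: 4O 3M)
12. 1 mutineer ← the west ledge.  (the west ledge: 1O 1M; the east ledge: 4O 2M)
13. 1 officer and 1 mutineer → the east ledge.  (the west ledge: 0O 0M; the east ledge: 5O 3M)

13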